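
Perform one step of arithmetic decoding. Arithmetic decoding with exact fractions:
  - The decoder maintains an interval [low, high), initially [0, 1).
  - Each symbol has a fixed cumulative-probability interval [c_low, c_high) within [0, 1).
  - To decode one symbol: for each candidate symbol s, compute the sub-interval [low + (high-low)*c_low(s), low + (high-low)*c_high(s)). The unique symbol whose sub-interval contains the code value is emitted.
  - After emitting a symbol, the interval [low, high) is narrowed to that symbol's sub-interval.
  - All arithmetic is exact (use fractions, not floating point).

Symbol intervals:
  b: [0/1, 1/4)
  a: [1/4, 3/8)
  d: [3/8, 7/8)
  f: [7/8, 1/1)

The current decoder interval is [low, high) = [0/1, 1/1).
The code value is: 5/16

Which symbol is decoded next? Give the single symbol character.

Interval width = high − low = 1/1 − 0/1 = 1/1
Scaled code = (code − low) / width = (5/16 − 0/1) / 1/1 = 5/16
  b: [0/1, 1/4) 
  a: [1/4, 3/8) ← scaled code falls here ✓
  d: [3/8, 7/8) 
  f: [7/8, 1/1) 

Answer: a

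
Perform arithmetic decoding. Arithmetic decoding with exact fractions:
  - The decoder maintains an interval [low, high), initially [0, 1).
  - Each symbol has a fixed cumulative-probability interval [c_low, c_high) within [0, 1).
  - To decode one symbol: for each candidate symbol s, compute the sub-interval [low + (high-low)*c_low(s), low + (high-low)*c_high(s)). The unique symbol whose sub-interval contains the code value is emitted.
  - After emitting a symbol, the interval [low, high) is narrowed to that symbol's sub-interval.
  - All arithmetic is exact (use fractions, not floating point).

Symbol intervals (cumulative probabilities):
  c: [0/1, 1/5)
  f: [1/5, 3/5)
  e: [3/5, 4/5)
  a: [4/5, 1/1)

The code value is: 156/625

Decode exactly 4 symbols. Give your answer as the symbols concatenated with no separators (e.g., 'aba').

Step 1: interval [0/1, 1/1), width = 1/1 - 0/1 = 1/1
  'c': [0/1 + 1/1*0/1, 0/1 + 1/1*1/5) = [0/1, 1/5)
  'f': [0/1 + 1/1*1/5, 0/1 + 1/1*3/5) = [1/5, 3/5) <- contains code 156/625
  'e': [0/1 + 1/1*3/5, 0/1 + 1/1*4/5) = [3/5, 4/5)
  'a': [0/1 + 1/1*4/5, 0/1 + 1/1*1/1) = [4/5, 1/1)
  emit 'f', narrow to [1/5, 3/5)
Step 2: interval [1/5, 3/5), width = 3/5 - 1/5 = 2/5
  'c': [1/5 + 2/5*0/1, 1/5 + 2/5*1/5) = [1/5, 7/25) <- contains code 156/625
  'f': [1/5 + 2/5*1/5, 1/5 + 2/5*3/5) = [7/25, 11/25)
  'e': [1/5 + 2/5*3/5, 1/5 + 2/5*4/5) = [11/25, 13/25)
  'a': [1/5 + 2/5*4/5, 1/5 + 2/5*1/1) = [13/25, 3/5)
  emit 'c', narrow to [1/5, 7/25)
Step 3: interval [1/5, 7/25), width = 7/25 - 1/5 = 2/25
  'c': [1/5 + 2/25*0/1, 1/5 + 2/25*1/5) = [1/5, 27/125)
  'f': [1/5 + 2/25*1/5, 1/5 + 2/25*3/5) = [27/125, 31/125)
  'e': [1/5 + 2/25*3/5, 1/5 + 2/25*4/5) = [31/125, 33/125) <- contains code 156/625
  'a': [1/5 + 2/25*4/5, 1/5 + 2/25*1/1) = [33/125, 7/25)
  emit 'e', narrow to [31/125, 33/125)
Step 4: interval [31/125, 33/125), width = 33/125 - 31/125 = 2/125
  'c': [31/125 + 2/125*0/1, 31/125 + 2/125*1/5) = [31/125, 157/625) <- contains code 156/625
  'f': [31/125 + 2/125*1/5, 31/125 + 2/125*3/5) = [157/625, 161/625)
  'e': [31/125 + 2/125*3/5, 31/125 + 2/125*4/5) = [161/625, 163/625)
  'a': [31/125 + 2/125*4/5, 31/125 + 2/125*1/1) = [163/625, 33/125)
  emit 'c', narrow to [31/125, 157/625)

Answer: fcec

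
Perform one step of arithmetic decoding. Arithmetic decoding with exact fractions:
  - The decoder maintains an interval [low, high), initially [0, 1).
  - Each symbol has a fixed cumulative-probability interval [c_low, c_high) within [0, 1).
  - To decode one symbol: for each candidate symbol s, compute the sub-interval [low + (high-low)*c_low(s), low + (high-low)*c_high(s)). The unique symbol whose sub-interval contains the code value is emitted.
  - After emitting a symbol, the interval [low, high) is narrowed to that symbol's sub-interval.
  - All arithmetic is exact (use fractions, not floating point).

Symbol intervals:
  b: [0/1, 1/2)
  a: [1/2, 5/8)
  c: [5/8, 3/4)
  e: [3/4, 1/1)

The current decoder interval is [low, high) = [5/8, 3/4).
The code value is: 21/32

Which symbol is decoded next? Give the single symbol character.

Answer: b

Derivation:
Interval width = high − low = 3/4 − 5/8 = 1/8
Scaled code = (code − low) / width = (21/32 − 5/8) / 1/8 = 1/4
  b: [0/1, 1/2) ← scaled code falls here ✓
  a: [1/2, 5/8) 
  c: [5/8, 3/4) 
  e: [3/4, 1/1) 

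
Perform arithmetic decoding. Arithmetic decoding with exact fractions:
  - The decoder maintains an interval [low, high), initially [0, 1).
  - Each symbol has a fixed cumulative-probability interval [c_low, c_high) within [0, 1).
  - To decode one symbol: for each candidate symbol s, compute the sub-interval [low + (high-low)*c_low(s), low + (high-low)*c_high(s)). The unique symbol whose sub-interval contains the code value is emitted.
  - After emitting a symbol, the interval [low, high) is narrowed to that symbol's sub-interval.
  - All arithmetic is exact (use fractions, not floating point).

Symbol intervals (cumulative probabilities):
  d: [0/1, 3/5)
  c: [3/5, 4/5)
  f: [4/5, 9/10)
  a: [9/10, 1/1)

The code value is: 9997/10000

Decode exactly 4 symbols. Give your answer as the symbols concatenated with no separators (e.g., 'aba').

Step 1: interval [0/1, 1/1), width = 1/1 - 0/1 = 1/1
  'd': [0/1 + 1/1*0/1, 0/1 + 1/1*3/5) = [0/1, 3/5)
  'c': [0/1 + 1/1*3/5, 0/1 + 1/1*4/5) = [3/5, 4/5)
  'f': [0/1 + 1/1*4/5, 0/1 + 1/1*9/10) = [4/5, 9/10)
  'a': [0/1 + 1/1*9/10, 0/1 + 1/1*1/1) = [9/10, 1/1) <- contains code 9997/10000
  emit 'a', narrow to [9/10, 1/1)
Step 2: interval [9/10, 1/1), width = 1/1 - 9/10 = 1/10
  'd': [9/10 + 1/10*0/1, 9/10 + 1/10*3/5) = [9/10, 24/25)
  'c': [9/10 + 1/10*3/5, 9/10 + 1/10*4/5) = [24/25, 49/50)
  'f': [9/10 + 1/10*4/5, 9/10 + 1/10*9/10) = [49/50, 99/100)
  'a': [9/10 + 1/10*9/10, 9/10 + 1/10*1/1) = [99/100, 1/1) <- contains code 9997/10000
  emit 'a', narrow to [99/100, 1/1)
Step 3: interval [99/100, 1/1), width = 1/1 - 99/100 = 1/100
  'd': [99/100 + 1/100*0/1, 99/100 + 1/100*3/5) = [99/100, 249/250)
  'c': [99/100 + 1/100*3/5, 99/100 + 1/100*4/5) = [249/250, 499/500)
  'f': [99/100 + 1/100*4/5, 99/100 + 1/100*9/10) = [499/500, 999/1000)
  'a': [99/100 + 1/100*9/10, 99/100 + 1/100*1/1) = [999/1000, 1/1) <- contains code 9997/10000
  emit 'a', narrow to [999/1000, 1/1)
Step 4: interval [999/1000, 1/1), width = 1/1 - 999/1000 = 1/1000
  'd': [999/1000 + 1/1000*0/1, 999/1000 + 1/1000*3/5) = [999/1000, 2499/2500)
  'c': [999/1000 + 1/1000*3/5, 999/1000 + 1/1000*4/5) = [2499/2500, 4999/5000) <- contains code 9997/10000
  'f': [999/1000 + 1/1000*4/5, 999/1000 + 1/1000*9/10) = [4999/5000, 9999/10000)
  'a': [999/1000 + 1/1000*9/10, 999/1000 + 1/1000*1/1) = [9999/10000, 1/1)
  emit 'c', narrow to [2499/2500, 4999/5000)

Answer: aaac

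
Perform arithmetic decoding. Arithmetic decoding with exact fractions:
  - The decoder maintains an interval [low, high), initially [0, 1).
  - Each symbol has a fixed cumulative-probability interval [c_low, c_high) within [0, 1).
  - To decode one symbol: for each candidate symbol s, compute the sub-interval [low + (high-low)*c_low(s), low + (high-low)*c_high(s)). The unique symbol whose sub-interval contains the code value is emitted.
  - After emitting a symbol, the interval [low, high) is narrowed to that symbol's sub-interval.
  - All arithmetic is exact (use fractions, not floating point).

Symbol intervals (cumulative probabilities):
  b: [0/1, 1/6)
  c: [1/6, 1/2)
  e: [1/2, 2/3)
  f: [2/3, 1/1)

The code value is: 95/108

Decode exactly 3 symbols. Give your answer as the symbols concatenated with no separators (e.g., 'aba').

Answer: fef

Derivation:
Step 1: interval [0/1, 1/1), width = 1/1 - 0/1 = 1/1
  'b': [0/1 + 1/1*0/1, 0/1 + 1/1*1/6) = [0/1, 1/6)
  'c': [0/1 + 1/1*1/6, 0/1 + 1/1*1/2) = [1/6, 1/2)
  'e': [0/1 + 1/1*1/2, 0/1 + 1/1*2/3) = [1/2, 2/3)
  'f': [0/1 + 1/1*2/3, 0/1 + 1/1*1/1) = [2/3, 1/1) <- contains code 95/108
  emit 'f', narrow to [2/3, 1/1)
Step 2: interval [2/3, 1/1), width = 1/1 - 2/3 = 1/3
  'b': [2/3 + 1/3*0/1, 2/3 + 1/3*1/6) = [2/3, 13/18)
  'c': [2/3 + 1/3*1/6, 2/3 + 1/3*1/2) = [13/18, 5/6)
  'e': [2/3 + 1/3*1/2, 2/3 + 1/3*2/3) = [5/6, 8/9) <- contains code 95/108
  'f': [2/3 + 1/3*2/3, 2/3 + 1/3*1/1) = [8/9, 1/1)
  emit 'e', narrow to [5/6, 8/9)
Step 3: interval [5/6, 8/9), width = 8/9 - 5/6 = 1/18
  'b': [5/6 + 1/18*0/1, 5/6 + 1/18*1/6) = [5/6, 91/108)
  'c': [5/6 + 1/18*1/6, 5/6 + 1/18*1/2) = [91/108, 31/36)
  'e': [5/6 + 1/18*1/2, 5/6 + 1/18*2/3) = [31/36, 47/54)
  'f': [5/6 + 1/18*2/3, 5/6 + 1/18*1/1) = [47/54, 8/9) <- contains code 95/108
  emit 'f', narrow to [47/54, 8/9)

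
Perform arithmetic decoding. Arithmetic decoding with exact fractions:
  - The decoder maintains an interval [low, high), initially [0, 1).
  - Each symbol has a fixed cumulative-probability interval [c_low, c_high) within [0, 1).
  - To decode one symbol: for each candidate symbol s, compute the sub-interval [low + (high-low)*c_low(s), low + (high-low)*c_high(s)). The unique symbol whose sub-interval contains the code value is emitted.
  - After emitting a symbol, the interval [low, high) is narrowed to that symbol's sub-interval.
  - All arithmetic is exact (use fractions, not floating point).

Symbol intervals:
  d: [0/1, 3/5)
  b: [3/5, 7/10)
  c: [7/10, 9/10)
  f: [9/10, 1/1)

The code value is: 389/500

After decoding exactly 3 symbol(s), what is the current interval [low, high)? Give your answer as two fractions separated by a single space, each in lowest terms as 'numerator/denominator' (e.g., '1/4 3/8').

Answer: 193/250 98/125

Derivation:
Step 1: interval [0/1, 1/1), width = 1/1 - 0/1 = 1/1
  'd': [0/1 + 1/1*0/1, 0/1 + 1/1*3/5) = [0/1, 3/5)
  'b': [0/1 + 1/1*3/5, 0/1 + 1/1*7/10) = [3/5, 7/10)
  'c': [0/1 + 1/1*7/10, 0/1 + 1/1*9/10) = [7/10, 9/10) <- contains code 389/500
  'f': [0/1 + 1/1*9/10, 0/1 + 1/1*1/1) = [9/10, 1/1)
  emit 'c', narrow to [7/10, 9/10)
Step 2: interval [7/10, 9/10), width = 9/10 - 7/10 = 1/5
  'd': [7/10 + 1/5*0/1, 7/10 + 1/5*3/5) = [7/10, 41/50) <- contains code 389/500
  'b': [7/10 + 1/5*3/5, 7/10 + 1/5*7/10) = [41/50, 21/25)
  'c': [7/10 + 1/5*7/10, 7/10 + 1/5*9/10) = [21/25, 22/25)
  'f': [7/10 + 1/5*9/10, 7/10 + 1/5*1/1) = [22/25, 9/10)
  emit 'd', narrow to [7/10, 41/50)
Step 3: interval [7/10, 41/50), width = 41/50 - 7/10 = 3/25
  'd': [7/10 + 3/25*0/1, 7/10 + 3/25*3/5) = [7/10, 193/250)
  'b': [7/10 + 3/25*3/5, 7/10 + 3/25*7/10) = [193/250, 98/125) <- contains code 389/500
  'c': [7/10 + 3/25*7/10, 7/10 + 3/25*9/10) = [98/125, 101/125)
  'f': [7/10 + 3/25*9/10, 7/10 + 3/25*1/1) = [101/125, 41/50)
  emit 'b', narrow to [193/250, 98/125)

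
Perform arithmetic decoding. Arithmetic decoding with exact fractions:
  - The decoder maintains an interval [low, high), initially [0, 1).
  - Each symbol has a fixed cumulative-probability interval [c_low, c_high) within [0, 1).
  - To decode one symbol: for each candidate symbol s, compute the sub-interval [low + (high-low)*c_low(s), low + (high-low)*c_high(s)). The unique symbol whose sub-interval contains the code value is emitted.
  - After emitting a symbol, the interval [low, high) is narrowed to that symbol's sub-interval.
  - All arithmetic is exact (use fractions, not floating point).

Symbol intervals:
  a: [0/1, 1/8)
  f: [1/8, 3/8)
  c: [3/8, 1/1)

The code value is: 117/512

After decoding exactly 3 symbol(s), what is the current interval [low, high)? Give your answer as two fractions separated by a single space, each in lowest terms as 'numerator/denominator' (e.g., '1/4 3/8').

Answer: 7/32 61/256

Derivation:
Step 1: interval [0/1, 1/1), width = 1/1 - 0/1 = 1/1
  'a': [0/1 + 1/1*0/1, 0/1 + 1/1*1/8) = [0/1, 1/8)
  'f': [0/1 + 1/1*1/8, 0/1 + 1/1*3/8) = [1/8, 3/8) <- contains code 117/512
  'c': [0/1 + 1/1*3/8, 0/1 + 1/1*1/1) = [3/8, 1/1)
  emit 'f', narrow to [1/8, 3/8)
Step 2: interval [1/8, 3/8), width = 3/8 - 1/8 = 1/4
  'a': [1/8 + 1/4*0/1, 1/8 + 1/4*1/8) = [1/8, 5/32)
  'f': [1/8 + 1/4*1/8, 1/8 + 1/4*3/8) = [5/32, 7/32)
  'c': [1/8 + 1/4*3/8, 1/8 + 1/4*1/1) = [7/32, 3/8) <- contains code 117/512
  emit 'c', narrow to [7/32, 3/8)
Step 3: interval [7/32, 3/8), width = 3/8 - 7/32 = 5/32
  'a': [7/32 + 5/32*0/1, 7/32 + 5/32*1/8) = [7/32, 61/256) <- contains code 117/512
  'f': [7/32 + 5/32*1/8, 7/32 + 5/32*3/8) = [61/256, 71/256)
  'c': [7/32 + 5/32*3/8, 7/32 + 5/32*1/1) = [71/256, 3/8)
  emit 'a', narrow to [7/32, 61/256)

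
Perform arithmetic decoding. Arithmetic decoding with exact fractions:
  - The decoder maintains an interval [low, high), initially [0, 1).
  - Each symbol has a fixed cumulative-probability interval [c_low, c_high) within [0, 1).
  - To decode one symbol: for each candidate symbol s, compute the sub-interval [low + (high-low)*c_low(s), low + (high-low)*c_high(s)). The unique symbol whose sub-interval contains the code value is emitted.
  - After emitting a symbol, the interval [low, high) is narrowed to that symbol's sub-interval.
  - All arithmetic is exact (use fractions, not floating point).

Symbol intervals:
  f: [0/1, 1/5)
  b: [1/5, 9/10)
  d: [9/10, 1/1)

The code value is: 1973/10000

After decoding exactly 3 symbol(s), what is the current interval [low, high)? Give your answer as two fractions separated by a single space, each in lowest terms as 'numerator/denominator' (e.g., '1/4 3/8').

Step 1: interval [0/1, 1/1), width = 1/1 - 0/1 = 1/1
  'f': [0/1 + 1/1*0/1, 0/1 + 1/1*1/5) = [0/1, 1/5) <- contains code 1973/10000
  'b': [0/1 + 1/1*1/5, 0/1 + 1/1*9/10) = [1/5, 9/10)
  'd': [0/1 + 1/1*9/10, 0/1 + 1/1*1/1) = [9/10, 1/1)
  emit 'f', narrow to [0/1, 1/5)
Step 2: interval [0/1, 1/5), width = 1/5 - 0/1 = 1/5
  'f': [0/1 + 1/5*0/1, 0/1 + 1/5*1/5) = [0/1, 1/25)
  'b': [0/1 + 1/5*1/5, 0/1 + 1/5*9/10) = [1/25, 9/50)
  'd': [0/1 + 1/5*9/10, 0/1 + 1/5*1/1) = [9/50, 1/5) <- contains code 1973/10000
  emit 'd', narrow to [9/50, 1/5)
Step 3: interval [9/50, 1/5), width = 1/5 - 9/50 = 1/50
  'f': [9/50 + 1/50*0/1, 9/50 + 1/50*1/5) = [9/50, 23/125)
  'b': [9/50 + 1/50*1/5, 9/50 + 1/50*9/10) = [23/125, 99/500) <- contains code 1973/10000
  'd': [9/50 + 1/50*9/10, 9/50 + 1/50*1/1) = [99/500, 1/5)
  emit 'b', narrow to [23/125, 99/500)

Answer: 23/125 99/500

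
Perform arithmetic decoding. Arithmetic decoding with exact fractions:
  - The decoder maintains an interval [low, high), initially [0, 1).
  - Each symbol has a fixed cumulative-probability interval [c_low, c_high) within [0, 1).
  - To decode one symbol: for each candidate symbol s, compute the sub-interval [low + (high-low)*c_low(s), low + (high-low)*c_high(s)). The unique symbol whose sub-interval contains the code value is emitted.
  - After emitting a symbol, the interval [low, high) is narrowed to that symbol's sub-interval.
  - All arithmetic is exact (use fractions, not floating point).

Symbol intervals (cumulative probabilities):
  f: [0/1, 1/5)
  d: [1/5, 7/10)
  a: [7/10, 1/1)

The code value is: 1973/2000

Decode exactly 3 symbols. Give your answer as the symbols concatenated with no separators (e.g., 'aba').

Answer: aaa

Derivation:
Step 1: interval [0/1, 1/1), width = 1/1 - 0/1 = 1/1
  'f': [0/1 + 1/1*0/1, 0/1 + 1/1*1/5) = [0/1, 1/5)
  'd': [0/1 + 1/1*1/5, 0/1 + 1/1*7/10) = [1/5, 7/10)
  'a': [0/1 + 1/1*7/10, 0/1 + 1/1*1/1) = [7/10, 1/1) <- contains code 1973/2000
  emit 'a', narrow to [7/10, 1/1)
Step 2: interval [7/10, 1/1), width = 1/1 - 7/10 = 3/10
  'f': [7/10 + 3/10*0/1, 7/10 + 3/10*1/5) = [7/10, 19/25)
  'd': [7/10 + 3/10*1/5, 7/10 + 3/10*7/10) = [19/25, 91/100)
  'a': [7/10 + 3/10*7/10, 7/10 + 3/10*1/1) = [91/100, 1/1) <- contains code 1973/2000
  emit 'a', narrow to [91/100, 1/1)
Step 3: interval [91/100, 1/1), width = 1/1 - 91/100 = 9/100
  'f': [91/100 + 9/100*0/1, 91/100 + 9/100*1/5) = [91/100, 116/125)
  'd': [91/100 + 9/100*1/5, 91/100 + 9/100*7/10) = [116/125, 973/1000)
  'a': [91/100 + 9/100*7/10, 91/100 + 9/100*1/1) = [973/1000, 1/1) <- contains code 1973/2000
  emit 'a', narrow to [973/1000, 1/1)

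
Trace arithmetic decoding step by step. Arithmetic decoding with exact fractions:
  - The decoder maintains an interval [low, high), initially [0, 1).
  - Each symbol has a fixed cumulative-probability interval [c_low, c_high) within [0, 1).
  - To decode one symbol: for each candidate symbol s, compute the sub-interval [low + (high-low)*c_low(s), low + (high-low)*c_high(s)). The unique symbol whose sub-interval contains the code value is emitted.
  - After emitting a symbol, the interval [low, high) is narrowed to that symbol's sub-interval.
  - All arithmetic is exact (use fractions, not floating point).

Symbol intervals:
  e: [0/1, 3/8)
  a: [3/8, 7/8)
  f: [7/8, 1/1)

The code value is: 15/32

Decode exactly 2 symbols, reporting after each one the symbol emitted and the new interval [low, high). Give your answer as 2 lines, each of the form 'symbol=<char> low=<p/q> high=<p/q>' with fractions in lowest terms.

Step 1: interval [0/1, 1/1), width = 1/1 - 0/1 = 1/1
  'e': [0/1 + 1/1*0/1, 0/1 + 1/1*3/8) = [0/1, 3/8)
  'a': [0/1 + 1/1*3/8, 0/1 + 1/1*7/8) = [3/8, 7/8) <- contains code 15/32
  'f': [0/1 + 1/1*7/8, 0/1 + 1/1*1/1) = [7/8, 1/1)
  emit 'a', narrow to [3/8, 7/8)
Step 2: interval [3/8, 7/8), width = 7/8 - 3/8 = 1/2
  'e': [3/8 + 1/2*0/1, 3/8 + 1/2*3/8) = [3/8, 9/16) <- contains code 15/32
  'a': [3/8 + 1/2*3/8, 3/8 + 1/2*7/8) = [9/16, 13/16)
  'f': [3/8 + 1/2*7/8, 3/8 + 1/2*1/1) = [13/16, 7/8)
  emit 'e', narrow to [3/8, 9/16)

Answer: symbol=a low=3/8 high=7/8
symbol=e low=3/8 high=9/16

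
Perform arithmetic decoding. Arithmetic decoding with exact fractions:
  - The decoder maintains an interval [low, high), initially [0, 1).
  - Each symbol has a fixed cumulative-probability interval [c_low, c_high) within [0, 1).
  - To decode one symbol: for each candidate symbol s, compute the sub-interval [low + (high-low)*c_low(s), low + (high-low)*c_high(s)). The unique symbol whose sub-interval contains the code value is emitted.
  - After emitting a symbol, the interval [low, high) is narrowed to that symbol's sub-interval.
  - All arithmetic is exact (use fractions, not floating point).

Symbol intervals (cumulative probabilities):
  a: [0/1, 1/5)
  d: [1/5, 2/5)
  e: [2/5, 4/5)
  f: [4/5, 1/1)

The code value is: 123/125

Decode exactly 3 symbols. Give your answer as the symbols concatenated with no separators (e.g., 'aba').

Step 1: interval [0/1, 1/1), width = 1/1 - 0/1 = 1/1
  'a': [0/1 + 1/1*0/1, 0/1 + 1/1*1/5) = [0/1, 1/5)
  'd': [0/1 + 1/1*1/5, 0/1 + 1/1*2/5) = [1/5, 2/5)
  'e': [0/1 + 1/1*2/5, 0/1 + 1/1*4/5) = [2/5, 4/5)
  'f': [0/1 + 1/1*4/5, 0/1 + 1/1*1/1) = [4/5, 1/1) <- contains code 123/125
  emit 'f', narrow to [4/5, 1/1)
Step 2: interval [4/5, 1/1), width = 1/1 - 4/5 = 1/5
  'a': [4/5 + 1/5*0/1, 4/5 + 1/5*1/5) = [4/5, 21/25)
  'd': [4/5 + 1/5*1/5, 4/5 + 1/5*2/5) = [21/25, 22/25)
  'e': [4/5 + 1/5*2/5, 4/5 + 1/5*4/5) = [22/25, 24/25)
  'f': [4/5 + 1/5*4/5, 4/5 + 1/5*1/1) = [24/25, 1/1) <- contains code 123/125
  emit 'f', narrow to [24/25, 1/1)
Step 3: interval [24/25, 1/1), width = 1/1 - 24/25 = 1/25
  'a': [24/25 + 1/25*0/1, 24/25 + 1/25*1/5) = [24/25, 121/125)
  'd': [24/25 + 1/25*1/5, 24/25 + 1/25*2/5) = [121/125, 122/125)
  'e': [24/25 + 1/25*2/5, 24/25 + 1/25*4/5) = [122/125, 124/125) <- contains code 123/125
  'f': [24/25 + 1/25*4/5, 24/25 + 1/25*1/1) = [124/125, 1/1)
  emit 'e', narrow to [122/125, 124/125)

Answer: ffe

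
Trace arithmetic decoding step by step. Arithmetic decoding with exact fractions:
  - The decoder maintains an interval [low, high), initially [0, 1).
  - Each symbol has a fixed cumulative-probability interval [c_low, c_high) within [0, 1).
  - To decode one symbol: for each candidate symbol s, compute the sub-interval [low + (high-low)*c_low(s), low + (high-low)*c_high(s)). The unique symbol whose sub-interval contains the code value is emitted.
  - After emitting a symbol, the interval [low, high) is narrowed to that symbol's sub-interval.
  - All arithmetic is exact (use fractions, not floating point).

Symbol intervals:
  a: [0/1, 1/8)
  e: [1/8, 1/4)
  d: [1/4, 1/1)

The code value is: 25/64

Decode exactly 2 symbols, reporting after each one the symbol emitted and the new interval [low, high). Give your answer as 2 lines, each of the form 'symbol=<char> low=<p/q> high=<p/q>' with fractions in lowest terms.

Answer: symbol=d low=1/4 high=1/1
symbol=e low=11/32 high=7/16

Derivation:
Step 1: interval [0/1, 1/1), width = 1/1 - 0/1 = 1/1
  'a': [0/1 + 1/1*0/1, 0/1 + 1/1*1/8) = [0/1, 1/8)
  'e': [0/1 + 1/1*1/8, 0/1 + 1/1*1/4) = [1/8, 1/4)
  'd': [0/1 + 1/1*1/4, 0/1 + 1/1*1/1) = [1/4, 1/1) <- contains code 25/64
  emit 'd', narrow to [1/4, 1/1)
Step 2: interval [1/4, 1/1), width = 1/1 - 1/4 = 3/4
  'a': [1/4 + 3/4*0/1, 1/4 + 3/4*1/8) = [1/4, 11/32)
  'e': [1/4 + 3/4*1/8, 1/4 + 3/4*1/4) = [11/32, 7/16) <- contains code 25/64
  'd': [1/4 + 3/4*1/4, 1/4 + 3/4*1/1) = [7/16, 1/1)
  emit 'e', narrow to [11/32, 7/16)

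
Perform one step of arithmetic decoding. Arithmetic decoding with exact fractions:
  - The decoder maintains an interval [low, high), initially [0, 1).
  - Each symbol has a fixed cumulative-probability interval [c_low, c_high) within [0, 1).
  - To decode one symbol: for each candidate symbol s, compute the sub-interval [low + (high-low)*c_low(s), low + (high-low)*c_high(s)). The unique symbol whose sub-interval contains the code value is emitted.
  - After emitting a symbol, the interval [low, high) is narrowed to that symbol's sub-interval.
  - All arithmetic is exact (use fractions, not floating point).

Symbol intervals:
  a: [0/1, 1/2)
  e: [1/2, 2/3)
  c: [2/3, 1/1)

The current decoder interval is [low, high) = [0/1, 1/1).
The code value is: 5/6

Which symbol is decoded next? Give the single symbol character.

Answer: c

Derivation:
Interval width = high − low = 1/1 − 0/1 = 1/1
Scaled code = (code − low) / width = (5/6 − 0/1) / 1/1 = 5/6
  a: [0/1, 1/2) 
  e: [1/2, 2/3) 
  c: [2/3, 1/1) ← scaled code falls here ✓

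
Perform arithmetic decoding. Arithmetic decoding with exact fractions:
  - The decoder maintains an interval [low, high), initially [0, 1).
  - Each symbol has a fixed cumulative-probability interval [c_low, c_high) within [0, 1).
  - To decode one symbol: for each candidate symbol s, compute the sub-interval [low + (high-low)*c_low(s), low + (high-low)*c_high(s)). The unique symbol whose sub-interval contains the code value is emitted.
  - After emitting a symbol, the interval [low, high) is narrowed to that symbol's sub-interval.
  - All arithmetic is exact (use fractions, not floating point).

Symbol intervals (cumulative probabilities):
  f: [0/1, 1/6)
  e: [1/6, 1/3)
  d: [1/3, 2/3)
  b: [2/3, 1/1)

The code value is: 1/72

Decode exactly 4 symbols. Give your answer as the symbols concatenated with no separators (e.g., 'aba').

Step 1: interval [0/1, 1/1), width = 1/1 - 0/1 = 1/1
  'f': [0/1 + 1/1*0/1, 0/1 + 1/1*1/6) = [0/1, 1/6) <- contains code 1/72
  'e': [0/1 + 1/1*1/6, 0/1 + 1/1*1/3) = [1/6, 1/3)
  'd': [0/1 + 1/1*1/3, 0/1 + 1/1*2/3) = [1/3, 2/3)
  'b': [0/1 + 1/1*2/3, 0/1 + 1/1*1/1) = [2/3, 1/1)
  emit 'f', narrow to [0/1, 1/6)
Step 2: interval [0/1, 1/6), width = 1/6 - 0/1 = 1/6
  'f': [0/1 + 1/6*0/1, 0/1 + 1/6*1/6) = [0/1, 1/36) <- contains code 1/72
  'e': [0/1 + 1/6*1/6, 0/1 + 1/6*1/3) = [1/36, 1/18)
  'd': [0/1 + 1/6*1/3, 0/1 + 1/6*2/3) = [1/18, 1/9)
  'b': [0/1 + 1/6*2/3, 0/1 + 1/6*1/1) = [1/9, 1/6)
  emit 'f', narrow to [0/1, 1/36)
Step 3: interval [0/1, 1/36), width = 1/36 - 0/1 = 1/36
  'f': [0/1 + 1/36*0/1, 0/1 + 1/36*1/6) = [0/1, 1/216)
  'e': [0/1 + 1/36*1/6, 0/1 + 1/36*1/3) = [1/216, 1/108)
  'd': [0/1 + 1/36*1/3, 0/1 + 1/36*2/3) = [1/108, 1/54) <- contains code 1/72
  'b': [0/1 + 1/36*2/3, 0/1 + 1/36*1/1) = [1/54, 1/36)
  emit 'd', narrow to [1/108, 1/54)
Step 4: interval [1/108, 1/54), width = 1/54 - 1/108 = 1/108
  'f': [1/108 + 1/108*0/1, 1/108 + 1/108*1/6) = [1/108, 7/648)
  'e': [1/108 + 1/108*1/6, 1/108 + 1/108*1/3) = [7/648, 1/81)
  'd': [1/108 + 1/108*1/3, 1/108 + 1/108*2/3) = [1/81, 5/324) <- contains code 1/72
  'b': [1/108 + 1/108*2/3, 1/108 + 1/108*1/1) = [5/324, 1/54)
  emit 'd', narrow to [1/81, 5/324)

Answer: ffdd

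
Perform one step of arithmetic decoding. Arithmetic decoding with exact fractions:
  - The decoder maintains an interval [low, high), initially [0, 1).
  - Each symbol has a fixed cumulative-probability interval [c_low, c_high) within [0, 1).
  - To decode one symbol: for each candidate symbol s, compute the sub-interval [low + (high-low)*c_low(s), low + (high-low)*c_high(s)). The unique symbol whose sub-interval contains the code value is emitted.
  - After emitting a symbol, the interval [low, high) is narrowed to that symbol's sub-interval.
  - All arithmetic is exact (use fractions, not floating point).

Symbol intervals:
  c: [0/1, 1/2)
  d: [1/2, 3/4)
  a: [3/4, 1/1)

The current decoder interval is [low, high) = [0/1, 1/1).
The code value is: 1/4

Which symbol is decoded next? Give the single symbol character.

Answer: c

Derivation:
Interval width = high − low = 1/1 − 0/1 = 1/1
Scaled code = (code − low) / width = (1/4 − 0/1) / 1/1 = 1/4
  c: [0/1, 1/2) ← scaled code falls here ✓
  d: [1/2, 3/4) 
  a: [3/4, 1/1) 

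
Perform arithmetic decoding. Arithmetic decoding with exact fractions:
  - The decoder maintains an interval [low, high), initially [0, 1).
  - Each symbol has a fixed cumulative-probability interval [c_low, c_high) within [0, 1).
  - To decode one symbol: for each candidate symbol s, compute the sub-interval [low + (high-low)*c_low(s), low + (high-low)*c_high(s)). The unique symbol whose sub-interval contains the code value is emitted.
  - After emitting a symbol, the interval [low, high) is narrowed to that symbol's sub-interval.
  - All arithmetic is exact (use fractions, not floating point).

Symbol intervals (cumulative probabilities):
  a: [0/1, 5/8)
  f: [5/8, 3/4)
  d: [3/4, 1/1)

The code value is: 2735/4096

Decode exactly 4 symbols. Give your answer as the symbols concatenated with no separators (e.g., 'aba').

Answer: faad

Derivation:
Step 1: interval [0/1, 1/1), width = 1/1 - 0/1 = 1/1
  'a': [0/1 + 1/1*0/1, 0/1 + 1/1*5/8) = [0/1, 5/8)
  'f': [0/1 + 1/1*5/8, 0/1 + 1/1*3/4) = [5/8, 3/4) <- contains code 2735/4096
  'd': [0/1 + 1/1*3/4, 0/1 + 1/1*1/1) = [3/4, 1/1)
  emit 'f', narrow to [5/8, 3/4)
Step 2: interval [5/8, 3/4), width = 3/4 - 5/8 = 1/8
  'a': [5/8 + 1/8*0/1, 5/8 + 1/8*5/8) = [5/8, 45/64) <- contains code 2735/4096
  'f': [5/8 + 1/8*5/8, 5/8 + 1/8*3/4) = [45/64, 23/32)
  'd': [5/8 + 1/8*3/4, 5/8 + 1/8*1/1) = [23/32, 3/4)
  emit 'a', narrow to [5/8, 45/64)
Step 3: interval [5/8, 45/64), width = 45/64 - 5/8 = 5/64
  'a': [5/8 + 5/64*0/1, 5/8 + 5/64*5/8) = [5/8, 345/512) <- contains code 2735/4096
  'f': [5/8 + 5/64*5/8, 5/8 + 5/64*3/4) = [345/512, 175/256)
  'd': [5/8 + 5/64*3/4, 5/8 + 5/64*1/1) = [175/256, 45/64)
  emit 'a', narrow to [5/8, 345/512)
Step 4: interval [5/8, 345/512), width = 345/512 - 5/8 = 25/512
  'a': [5/8 + 25/512*0/1, 5/8 + 25/512*5/8) = [5/8, 2685/4096)
  'f': [5/8 + 25/512*5/8, 5/8 + 25/512*3/4) = [2685/4096, 1355/2048)
  'd': [5/8 + 25/512*3/4, 5/8 + 25/512*1/1) = [1355/2048, 345/512) <- contains code 2735/4096
  emit 'd', narrow to [1355/2048, 345/512)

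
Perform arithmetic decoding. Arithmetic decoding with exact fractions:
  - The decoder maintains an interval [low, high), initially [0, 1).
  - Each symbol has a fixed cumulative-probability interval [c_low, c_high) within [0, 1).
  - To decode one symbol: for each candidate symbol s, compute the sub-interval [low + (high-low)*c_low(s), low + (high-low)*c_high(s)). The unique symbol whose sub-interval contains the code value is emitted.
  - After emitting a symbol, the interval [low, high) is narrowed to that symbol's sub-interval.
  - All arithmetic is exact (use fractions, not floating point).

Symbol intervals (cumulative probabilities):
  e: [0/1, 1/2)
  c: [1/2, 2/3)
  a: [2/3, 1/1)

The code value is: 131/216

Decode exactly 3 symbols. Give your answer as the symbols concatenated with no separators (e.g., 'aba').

Answer: cca

Derivation:
Step 1: interval [0/1, 1/1), width = 1/1 - 0/1 = 1/1
  'e': [0/1 + 1/1*0/1, 0/1 + 1/1*1/2) = [0/1, 1/2)
  'c': [0/1 + 1/1*1/2, 0/1 + 1/1*2/3) = [1/2, 2/3) <- contains code 131/216
  'a': [0/1 + 1/1*2/3, 0/1 + 1/1*1/1) = [2/3, 1/1)
  emit 'c', narrow to [1/2, 2/3)
Step 2: interval [1/2, 2/3), width = 2/3 - 1/2 = 1/6
  'e': [1/2 + 1/6*0/1, 1/2 + 1/6*1/2) = [1/2, 7/12)
  'c': [1/2 + 1/6*1/2, 1/2 + 1/6*2/3) = [7/12, 11/18) <- contains code 131/216
  'a': [1/2 + 1/6*2/3, 1/2 + 1/6*1/1) = [11/18, 2/3)
  emit 'c', narrow to [7/12, 11/18)
Step 3: interval [7/12, 11/18), width = 11/18 - 7/12 = 1/36
  'e': [7/12 + 1/36*0/1, 7/12 + 1/36*1/2) = [7/12, 43/72)
  'c': [7/12 + 1/36*1/2, 7/12 + 1/36*2/3) = [43/72, 65/108)
  'a': [7/12 + 1/36*2/3, 7/12 + 1/36*1/1) = [65/108, 11/18) <- contains code 131/216
  emit 'a', narrow to [65/108, 11/18)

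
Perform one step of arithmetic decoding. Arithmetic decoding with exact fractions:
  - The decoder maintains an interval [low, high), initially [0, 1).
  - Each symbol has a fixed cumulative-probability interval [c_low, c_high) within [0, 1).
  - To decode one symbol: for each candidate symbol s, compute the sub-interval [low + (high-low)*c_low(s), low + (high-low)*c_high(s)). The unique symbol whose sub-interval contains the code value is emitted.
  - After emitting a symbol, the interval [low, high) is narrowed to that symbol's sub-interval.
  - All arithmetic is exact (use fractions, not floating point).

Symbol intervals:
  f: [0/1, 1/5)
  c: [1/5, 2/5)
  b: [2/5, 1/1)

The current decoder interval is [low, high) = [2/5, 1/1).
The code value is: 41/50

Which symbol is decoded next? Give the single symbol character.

Answer: b

Derivation:
Interval width = high − low = 1/1 − 2/5 = 3/5
Scaled code = (code − low) / width = (41/50 − 2/5) / 3/5 = 7/10
  f: [0/1, 1/5) 
  c: [1/5, 2/5) 
  b: [2/5, 1/1) ← scaled code falls here ✓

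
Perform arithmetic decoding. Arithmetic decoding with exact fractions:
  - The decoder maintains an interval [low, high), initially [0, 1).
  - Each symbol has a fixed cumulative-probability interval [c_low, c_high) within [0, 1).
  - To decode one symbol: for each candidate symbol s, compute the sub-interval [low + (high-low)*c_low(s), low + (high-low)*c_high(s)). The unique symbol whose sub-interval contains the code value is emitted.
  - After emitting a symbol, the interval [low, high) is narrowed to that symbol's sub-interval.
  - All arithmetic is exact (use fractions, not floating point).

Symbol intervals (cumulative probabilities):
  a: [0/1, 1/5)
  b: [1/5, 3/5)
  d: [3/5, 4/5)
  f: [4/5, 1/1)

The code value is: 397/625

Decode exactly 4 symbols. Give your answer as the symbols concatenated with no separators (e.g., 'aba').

Step 1: interval [0/1, 1/1), width = 1/1 - 0/1 = 1/1
  'a': [0/1 + 1/1*0/1, 0/1 + 1/1*1/5) = [0/1, 1/5)
  'b': [0/1 + 1/1*1/5, 0/1 + 1/1*3/5) = [1/5, 3/5)
  'd': [0/1 + 1/1*3/5, 0/1 + 1/1*4/5) = [3/5, 4/5) <- contains code 397/625
  'f': [0/1 + 1/1*4/5, 0/1 + 1/1*1/1) = [4/5, 1/1)
  emit 'd', narrow to [3/5, 4/5)
Step 2: interval [3/5, 4/5), width = 4/5 - 3/5 = 1/5
  'a': [3/5 + 1/5*0/1, 3/5 + 1/5*1/5) = [3/5, 16/25) <- contains code 397/625
  'b': [3/5 + 1/5*1/5, 3/5 + 1/5*3/5) = [16/25, 18/25)
  'd': [3/5 + 1/5*3/5, 3/5 + 1/5*4/5) = [18/25, 19/25)
  'f': [3/5 + 1/5*4/5, 3/5 + 1/5*1/1) = [19/25, 4/5)
  emit 'a', narrow to [3/5, 16/25)
Step 3: interval [3/5, 16/25), width = 16/25 - 3/5 = 1/25
  'a': [3/5 + 1/25*0/1, 3/5 + 1/25*1/5) = [3/5, 76/125)
  'b': [3/5 + 1/25*1/5, 3/5 + 1/25*3/5) = [76/125, 78/125)
  'd': [3/5 + 1/25*3/5, 3/5 + 1/25*4/5) = [78/125, 79/125)
  'f': [3/5 + 1/25*4/5, 3/5 + 1/25*1/1) = [79/125, 16/25) <- contains code 397/625
  emit 'f', narrow to [79/125, 16/25)
Step 4: interval [79/125, 16/25), width = 16/25 - 79/125 = 1/125
  'a': [79/125 + 1/125*0/1, 79/125 + 1/125*1/5) = [79/125, 396/625)
  'b': [79/125 + 1/125*1/5, 79/125 + 1/125*3/5) = [396/625, 398/625) <- contains code 397/625
  'd': [79/125 + 1/125*3/5, 79/125 + 1/125*4/5) = [398/625, 399/625)
  'f': [79/125 + 1/125*4/5, 79/125 + 1/125*1/1) = [399/625, 16/25)
  emit 'b', narrow to [396/625, 398/625)

Answer: dafb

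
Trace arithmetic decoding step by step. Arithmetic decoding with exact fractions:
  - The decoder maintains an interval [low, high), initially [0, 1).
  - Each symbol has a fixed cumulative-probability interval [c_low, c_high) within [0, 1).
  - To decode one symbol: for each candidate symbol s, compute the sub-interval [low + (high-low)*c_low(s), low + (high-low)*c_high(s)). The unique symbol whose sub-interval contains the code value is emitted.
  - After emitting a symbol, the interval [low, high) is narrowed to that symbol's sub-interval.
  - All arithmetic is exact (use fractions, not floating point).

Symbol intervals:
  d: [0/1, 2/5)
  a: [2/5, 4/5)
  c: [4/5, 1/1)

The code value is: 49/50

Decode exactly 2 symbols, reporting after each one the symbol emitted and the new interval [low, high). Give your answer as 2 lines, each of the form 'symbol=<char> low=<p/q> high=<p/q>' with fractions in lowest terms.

Step 1: interval [0/1, 1/1), width = 1/1 - 0/1 = 1/1
  'd': [0/1 + 1/1*0/1, 0/1 + 1/1*2/5) = [0/1, 2/5)
  'a': [0/1 + 1/1*2/5, 0/1 + 1/1*4/5) = [2/5, 4/5)
  'c': [0/1 + 1/1*4/5, 0/1 + 1/1*1/1) = [4/5, 1/1) <- contains code 49/50
  emit 'c', narrow to [4/5, 1/1)
Step 2: interval [4/5, 1/1), width = 1/1 - 4/5 = 1/5
  'd': [4/5 + 1/5*0/1, 4/5 + 1/5*2/5) = [4/5, 22/25)
  'a': [4/5 + 1/5*2/5, 4/5 + 1/5*4/5) = [22/25, 24/25)
  'c': [4/5 + 1/5*4/5, 4/5 + 1/5*1/1) = [24/25, 1/1) <- contains code 49/50
  emit 'c', narrow to [24/25, 1/1)

Answer: symbol=c low=4/5 high=1/1
symbol=c low=24/25 high=1/1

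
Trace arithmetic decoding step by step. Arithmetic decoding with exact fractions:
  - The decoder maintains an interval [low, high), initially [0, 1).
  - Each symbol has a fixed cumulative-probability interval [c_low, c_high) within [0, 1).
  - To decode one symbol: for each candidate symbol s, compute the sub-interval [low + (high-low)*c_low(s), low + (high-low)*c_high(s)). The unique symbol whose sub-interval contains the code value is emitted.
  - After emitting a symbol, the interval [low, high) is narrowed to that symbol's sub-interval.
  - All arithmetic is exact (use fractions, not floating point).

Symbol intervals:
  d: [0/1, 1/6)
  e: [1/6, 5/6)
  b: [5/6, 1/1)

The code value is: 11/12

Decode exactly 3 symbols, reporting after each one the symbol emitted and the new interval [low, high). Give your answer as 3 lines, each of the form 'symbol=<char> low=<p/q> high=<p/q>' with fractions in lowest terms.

Answer: symbol=b low=5/6 high=1/1
symbol=e low=31/36 high=35/36
symbol=e low=95/108 high=103/108

Derivation:
Step 1: interval [0/1, 1/1), width = 1/1 - 0/1 = 1/1
  'd': [0/1 + 1/1*0/1, 0/1 + 1/1*1/6) = [0/1, 1/6)
  'e': [0/1 + 1/1*1/6, 0/1 + 1/1*5/6) = [1/6, 5/6)
  'b': [0/1 + 1/1*5/6, 0/1 + 1/1*1/1) = [5/6, 1/1) <- contains code 11/12
  emit 'b', narrow to [5/6, 1/1)
Step 2: interval [5/6, 1/1), width = 1/1 - 5/6 = 1/6
  'd': [5/6 + 1/6*0/1, 5/6 + 1/6*1/6) = [5/6, 31/36)
  'e': [5/6 + 1/6*1/6, 5/6 + 1/6*5/6) = [31/36, 35/36) <- contains code 11/12
  'b': [5/6 + 1/6*5/6, 5/6 + 1/6*1/1) = [35/36, 1/1)
  emit 'e', narrow to [31/36, 35/36)
Step 3: interval [31/36, 35/36), width = 35/36 - 31/36 = 1/9
  'd': [31/36 + 1/9*0/1, 31/36 + 1/9*1/6) = [31/36, 95/108)
  'e': [31/36 + 1/9*1/6, 31/36 + 1/9*5/6) = [95/108, 103/108) <- contains code 11/12
  'b': [31/36 + 1/9*5/6, 31/36 + 1/9*1/1) = [103/108, 35/36)
  emit 'e', narrow to [95/108, 103/108)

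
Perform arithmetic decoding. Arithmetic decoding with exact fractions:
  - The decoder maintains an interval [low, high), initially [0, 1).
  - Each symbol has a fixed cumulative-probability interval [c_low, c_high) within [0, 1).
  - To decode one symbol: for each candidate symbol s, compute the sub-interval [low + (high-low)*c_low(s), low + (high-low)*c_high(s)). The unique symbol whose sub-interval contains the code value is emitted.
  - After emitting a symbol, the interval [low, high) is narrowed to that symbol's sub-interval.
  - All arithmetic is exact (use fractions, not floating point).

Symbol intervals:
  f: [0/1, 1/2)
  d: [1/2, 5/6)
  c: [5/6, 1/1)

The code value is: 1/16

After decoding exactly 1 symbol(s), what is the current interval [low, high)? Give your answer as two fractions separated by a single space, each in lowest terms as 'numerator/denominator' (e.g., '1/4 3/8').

Answer: 0/1 1/2

Derivation:
Step 1: interval [0/1, 1/1), width = 1/1 - 0/1 = 1/1
  'f': [0/1 + 1/1*0/1, 0/1 + 1/1*1/2) = [0/1, 1/2) <- contains code 1/16
  'd': [0/1 + 1/1*1/2, 0/1 + 1/1*5/6) = [1/2, 5/6)
  'c': [0/1 + 1/1*5/6, 0/1 + 1/1*1/1) = [5/6, 1/1)
  emit 'f', narrow to [0/1, 1/2)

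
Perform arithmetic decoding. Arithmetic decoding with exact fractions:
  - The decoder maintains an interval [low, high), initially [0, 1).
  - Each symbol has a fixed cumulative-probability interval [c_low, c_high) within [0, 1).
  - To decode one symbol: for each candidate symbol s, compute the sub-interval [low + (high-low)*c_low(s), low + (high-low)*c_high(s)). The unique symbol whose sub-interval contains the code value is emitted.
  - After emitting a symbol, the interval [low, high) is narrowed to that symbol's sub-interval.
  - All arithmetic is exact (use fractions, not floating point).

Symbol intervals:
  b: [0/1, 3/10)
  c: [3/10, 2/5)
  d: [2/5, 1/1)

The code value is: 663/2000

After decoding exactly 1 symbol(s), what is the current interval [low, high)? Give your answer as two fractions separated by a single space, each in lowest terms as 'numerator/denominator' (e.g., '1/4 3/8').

Step 1: interval [0/1, 1/1), width = 1/1 - 0/1 = 1/1
  'b': [0/1 + 1/1*0/1, 0/1 + 1/1*3/10) = [0/1, 3/10)
  'c': [0/1 + 1/1*3/10, 0/1 + 1/1*2/5) = [3/10, 2/5) <- contains code 663/2000
  'd': [0/1 + 1/1*2/5, 0/1 + 1/1*1/1) = [2/5, 1/1)
  emit 'c', narrow to [3/10, 2/5)

Answer: 3/10 2/5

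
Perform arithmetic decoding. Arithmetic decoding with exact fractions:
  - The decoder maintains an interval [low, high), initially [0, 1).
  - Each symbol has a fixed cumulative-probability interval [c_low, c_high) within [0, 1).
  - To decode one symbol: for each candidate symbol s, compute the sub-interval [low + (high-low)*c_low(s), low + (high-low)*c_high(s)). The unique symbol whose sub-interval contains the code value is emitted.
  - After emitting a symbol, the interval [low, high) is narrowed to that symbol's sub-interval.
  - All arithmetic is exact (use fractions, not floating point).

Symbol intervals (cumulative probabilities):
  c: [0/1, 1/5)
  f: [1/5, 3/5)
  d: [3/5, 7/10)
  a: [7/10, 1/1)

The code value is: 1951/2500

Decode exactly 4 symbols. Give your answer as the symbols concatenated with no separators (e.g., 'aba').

Step 1: interval [0/1, 1/1), width = 1/1 - 0/1 = 1/1
  'c': [0/1 + 1/1*0/1, 0/1 + 1/1*1/5) = [0/1, 1/5)
  'f': [0/1 + 1/1*1/5, 0/1 + 1/1*3/5) = [1/5, 3/5)
  'd': [0/1 + 1/1*3/5, 0/1 + 1/1*7/10) = [3/5, 7/10)
  'a': [0/1 + 1/1*7/10, 0/1 + 1/1*1/1) = [7/10, 1/1) <- contains code 1951/2500
  emit 'a', narrow to [7/10, 1/1)
Step 2: interval [7/10, 1/1), width = 1/1 - 7/10 = 3/10
  'c': [7/10 + 3/10*0/1, 7/10 + 3/10*1/5) = [7/10, 19/25)
  'f': [7/10 + 3/10*1/5, 7/10 + 3/10*3/5) = [19/25, 22/25) <- contains code 1951/2500
  'd': [7/10 + 3/10*3/5, 7/10 + 3/10*7/10) = [22/25, 91/100)
  'a': [7/10 + 3/10*7/10, 7/10 + 3/10*1/1) = [91/100, 1/1)
  emit 'f', narrow to [19/25, 22/25)
Step 3: interval [19/25, 22/25), width = 22/25 - 19/25 = 3/25
  'c': [19/25 + 3/25*0/1, 19/25 + 3/25*1/5) = [19/25, 98/125) <- contains code 1951/2500
  'f': [19/25 + 3/25*1/5, 19/25 + 3/25*3/5) = [98/125, 104/125)
  'd': [19/25 + 3/25*3/5, 19/25 + 3/25*7/10) = [104/125, 211/250)
  'a': [19/25 + 3/25*7/10, 19/25 + 3/25*1/1) = [211/250, 22/25)
  emit 'c', narrow to [19/25, 98/125)
Step 4: interval [19/25, 98/125), width = 98/125 - 19/25 = 3/125
  'c': [19/25 + 3/125*0/1, 19/25 + 3/125*1/5) = [19/25, 478/625)
  'f': [19/25 + 3/125*1/5, 19/25 + 3/125*3/5) = [478/625, 484/625)
  'd': [19/25 + 3/125*3/5, 19/25 + 3/125*7/10) = [484/625, 971/1250)
  'a': [19/25 + 3/125*7/10, 19/25 + 3/125*1/1) = [971/1250, 98/125) <- contains code 1951/2500
  emit 'a', narrow to [971/1250, 98/125)

Answer: afca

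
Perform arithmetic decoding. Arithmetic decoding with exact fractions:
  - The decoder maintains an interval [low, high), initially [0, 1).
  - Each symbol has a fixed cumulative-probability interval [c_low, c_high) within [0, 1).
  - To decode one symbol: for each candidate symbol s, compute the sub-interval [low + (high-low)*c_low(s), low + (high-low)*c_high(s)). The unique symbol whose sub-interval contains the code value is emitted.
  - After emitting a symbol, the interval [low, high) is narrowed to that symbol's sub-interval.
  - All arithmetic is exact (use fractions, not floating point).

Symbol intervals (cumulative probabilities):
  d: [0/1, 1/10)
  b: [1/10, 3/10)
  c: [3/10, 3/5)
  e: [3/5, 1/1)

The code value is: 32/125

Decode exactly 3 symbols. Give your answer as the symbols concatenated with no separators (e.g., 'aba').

Answer: bec

Derivation:
Step 1: interval [0/1, 1/1), width = 1/1 - 0/1 = 1/1
  'd': [0/1 + 1/1*0/1, 0/1 + 1/1*1/10) = [0/1, 1/10)
  'b': [0/1 + 1/1*1/10, 0/1 + 1/1*3/10) = [1/10, 3/10) <- contains code 32/125
  'c': [0/1 + 1/1*3/10, 0/1 + 1/1*3/5) = [3/10, 3/5)
  'e': [0/1 + 1/1*3/5, 0/1 + 1/1*1/1) = [3/5, 1/1)
  emit 'b', narrow to [1/10, 3/10)
Step 2: interval [1/10, 3/10), width = 3/10 - 1/10 = 1/5
  'd': [1/10 + 1/5*0/1, 1/10 + 1/5*1/10) = [1/10, 3/25)
  'b': [1/10 + 1/5*1/10, 1/10 + 1/5*3/10) = [3/25, 4/25)
  'c': [1/10 + 1/5*3/10, 1/10 + 1/5*3/5) = [4/25, 11/50)
  'e': [1/10 + 1/5*3/5, 1/10 + 1/5*1/1) = [11/50, 3/10) <- contains code 32/125
  emit 'e', narrow to [11/50, 3/10)
Step 3: interval [11/50, 3/10), width = 3/10 - 11/50 = 2/25
  'd': [11/50 + 2/25*0/1, 11/50 + 2/25*1/10) = [11/50, 57/250)
  'b': [11/50 + 2/25*1/10, 11/50 + 2/25*3/10) = [57/250, 61/250)
  'c': [11/50 + 2/25*3/10, 11/50 + 2/25*3/5) = [61/250, 67/250) <- contains code 32/125
  'e': [11/50 + 2/25*3/5, 11/50 + 2/25*1/1) = [67/250, 3/10)
  emit 'c', narrow to [61/250, 67/250)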